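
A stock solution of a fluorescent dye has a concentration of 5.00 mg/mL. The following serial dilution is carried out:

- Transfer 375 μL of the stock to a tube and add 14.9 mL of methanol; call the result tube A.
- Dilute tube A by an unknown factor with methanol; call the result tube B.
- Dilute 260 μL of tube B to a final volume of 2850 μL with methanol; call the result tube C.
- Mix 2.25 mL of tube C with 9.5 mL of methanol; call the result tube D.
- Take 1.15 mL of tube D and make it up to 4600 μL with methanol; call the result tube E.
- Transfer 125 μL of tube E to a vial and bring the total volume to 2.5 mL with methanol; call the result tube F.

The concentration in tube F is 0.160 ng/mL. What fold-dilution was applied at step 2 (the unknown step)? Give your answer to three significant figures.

Step 1: 375 μL + 14.9 mL = 15275 μL total → factor 15275/375 = 40.733
Step 2: unknown factor x
Step 3: 260 μL brought to 2850 μL → factor 2850/260 = 10.962
Step 4: 2.25 mL + 9.5 mL = 11.75 mL total → factor 11.75/2.25 = 5.2222
Step 5: 1.15 mL brought to 4600 μL → factor 4.6/1.15 = 4
Step 6: 125 μL brought to 2.5 mL → factor 2500/125 = 20
Product of known-step factors = 1.8654 × 10^5
Overall factor = 5.00 mg/mL / (0.160 ng/mL) = 3.125 × 10^7
x = 3.125 × 10^7 / 1.8654 × 10^5 = 168

168-fold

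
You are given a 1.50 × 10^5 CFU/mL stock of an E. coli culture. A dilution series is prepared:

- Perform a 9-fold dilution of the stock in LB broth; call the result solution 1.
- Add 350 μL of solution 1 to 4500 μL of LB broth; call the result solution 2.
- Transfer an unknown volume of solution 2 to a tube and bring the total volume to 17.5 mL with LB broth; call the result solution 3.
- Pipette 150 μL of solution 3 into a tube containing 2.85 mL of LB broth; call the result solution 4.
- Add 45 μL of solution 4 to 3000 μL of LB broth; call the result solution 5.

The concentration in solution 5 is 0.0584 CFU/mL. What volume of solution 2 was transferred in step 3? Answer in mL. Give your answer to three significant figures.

1.15 mL

Step 1: 9-fold → factor 9
Step 2: 350 μL + 4500 μL = 4850 μL total → factor 4850/350 = 13.857
Step 3: v brought to 17.5 mL → factor = 17.5 mL/v
Step 4: 150 μL + 2.85 mL = 3000 μL total → factor 3000/150 = 20
Step 5: 45 μL + 3000 μL = 3045 μL total → factor 3045/45 = 67.667
Product of known-step factors = 1.6878 × 10^5
Overall factor = 1.50 × 10^5 CFU/mL / (0.0584 CFU/mL) = 2.5685 × 10^6
Step-3 factor = 2.5685 × 10^6 / 1.6878 × 10^5 = 15.218
v = 17.5 mL / 15.218 = 1.15 mL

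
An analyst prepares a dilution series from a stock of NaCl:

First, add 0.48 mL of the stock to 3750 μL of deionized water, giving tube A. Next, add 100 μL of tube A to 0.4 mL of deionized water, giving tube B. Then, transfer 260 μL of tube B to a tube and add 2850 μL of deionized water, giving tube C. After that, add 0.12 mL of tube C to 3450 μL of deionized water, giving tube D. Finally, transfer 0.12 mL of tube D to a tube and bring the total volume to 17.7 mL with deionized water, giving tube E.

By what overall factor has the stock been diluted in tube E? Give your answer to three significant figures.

2.31 × 10^6

Step 1: 0.48 mL + 3750 μL = 4.23 mL total → factor 4.23/0.48 = 8.8125
Step 2: 100 μL + 0.4 mL = 500 μL total → factor 500/100 = 5
Step 3: 260 μL + 2850 μL = 3110 μL total → factor 3110/260 = 11.962
Step 4: 0.12 mL + 3450 μL = 3.57 mL total → factor 3.57/0.12 = 29.75
Step 5: 0.12 mL brought to 17.7 mL → factor 17.7/0.12 = 147.5
Overall dilution factor = 8.8125 × 5 × 11.962 × 29.75 × 147.5 = 2.3128 × 10^6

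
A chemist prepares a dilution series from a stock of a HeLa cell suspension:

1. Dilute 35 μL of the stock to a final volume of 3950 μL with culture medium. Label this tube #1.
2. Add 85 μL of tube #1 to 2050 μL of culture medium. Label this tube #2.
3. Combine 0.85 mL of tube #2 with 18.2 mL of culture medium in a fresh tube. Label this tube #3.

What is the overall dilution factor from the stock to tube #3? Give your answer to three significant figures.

Step 1: 35 μL brought to 3950 μL → factor 3950/35 = 112.86
Step 2: 85 μL + 2050 μL = 2135 μL total → factor 2135/85 = 25.118
Step 3: 0.85 mL + 18.2 mL = 19.05 mL total → factor 19.05/0.85 = 22.412
Overall dilution factor = 112.86 × 25.118 × 22.412 = 63531

6.35 × 10^4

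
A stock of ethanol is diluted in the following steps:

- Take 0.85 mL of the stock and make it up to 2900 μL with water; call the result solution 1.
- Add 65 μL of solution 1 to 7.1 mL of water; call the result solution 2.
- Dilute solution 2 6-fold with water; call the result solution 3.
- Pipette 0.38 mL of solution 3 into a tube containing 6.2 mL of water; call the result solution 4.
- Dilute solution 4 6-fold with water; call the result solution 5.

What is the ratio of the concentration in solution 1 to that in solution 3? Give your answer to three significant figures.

Step 1: 0.85 mL brought to 2900 μL → factor 2.9/0.85 = 3.4118
Step 2: 65 μL + 7.1 mL = 7165 μL total → factor 7165/65 = 110.23
Step 3: 6-fold → factor 6
Dilution factor to solution 1 = 3.4118; to solution 3 = 2256.5
[solution 1]/[solution 3] = (factor to solution 3)/(factor to solution 1) = 2256.5/3.4118 = 661

661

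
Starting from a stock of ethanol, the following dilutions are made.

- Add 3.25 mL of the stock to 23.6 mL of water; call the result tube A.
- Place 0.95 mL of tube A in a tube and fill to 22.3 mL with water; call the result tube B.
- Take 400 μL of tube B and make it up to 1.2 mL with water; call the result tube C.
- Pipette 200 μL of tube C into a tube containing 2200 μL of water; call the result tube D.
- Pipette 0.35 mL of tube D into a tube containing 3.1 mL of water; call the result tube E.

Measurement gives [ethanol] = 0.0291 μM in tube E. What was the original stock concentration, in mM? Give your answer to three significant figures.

Step 1: 3.25 mL + 23.6 mL = 26.85 mL total → factor 26.85/3.25 = 8.2615
Step 2: 0.95 mL brought to 22.3 mL → factor 22.3/0.95 = 23.474
Step 3: 400 μL brought to 1.2 mL → factor 1200/400 = 3
Step 4: 200 μL + 2200 μL = 2400 μL total → factor 2400/200 = 12
Step 5: 0.35 mL + 3.1 mL = 3.45 mL total → factor 3.45/0.35 = 9.8571
Overall dilution factor = 8.2615 × 23.474 × 3 × 12 × 9.8571 = 68817
Stock = 0.0291 μM × 68817 = 2003 μM = 2.00 mM

2.00 mM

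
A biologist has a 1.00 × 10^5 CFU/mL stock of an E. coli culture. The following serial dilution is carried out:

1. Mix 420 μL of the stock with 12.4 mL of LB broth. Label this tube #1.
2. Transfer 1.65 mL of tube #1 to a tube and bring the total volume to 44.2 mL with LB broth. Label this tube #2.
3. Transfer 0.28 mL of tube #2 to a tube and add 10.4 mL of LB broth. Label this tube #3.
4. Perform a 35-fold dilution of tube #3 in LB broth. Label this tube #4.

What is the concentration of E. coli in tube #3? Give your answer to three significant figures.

3.21 CFU/mL

Step 1: 420 μL + 12.4 mL = 12820 μL total → factor 12820/420 = 30.524
Step 2: 1.65 mL brought to 44.2 mL → factor 44.2/1.65 = 26.788
Step 3: 0.28 mL + 10.4 mL = 10.68 mL total → factor 10.68/0.28 = 38.143
Dilution factor through tube #3 = 30.524 × 26.788 × 38.143 = 31188
[tube #3] = 1.00 × 10^5 CFU/mL / 31188 = 3.21 CFU/mL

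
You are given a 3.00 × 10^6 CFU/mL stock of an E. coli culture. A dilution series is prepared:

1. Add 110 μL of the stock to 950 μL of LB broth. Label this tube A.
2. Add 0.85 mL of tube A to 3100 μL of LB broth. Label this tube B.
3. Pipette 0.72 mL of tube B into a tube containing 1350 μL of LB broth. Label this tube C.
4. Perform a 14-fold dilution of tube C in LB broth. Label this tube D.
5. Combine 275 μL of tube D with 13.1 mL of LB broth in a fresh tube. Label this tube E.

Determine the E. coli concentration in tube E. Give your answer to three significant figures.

34.2 CFU/mL

Step 1: 110 μL + 950 μL = 1060 μL total → factor 1060/110 = 9.6364
Step 2: 0.85 mL + 3100 μL = 3.95 mL total → factor 3.95/0.85 = 4.6471
Step 3: 0.72 mL + 1350 μL = 2.07 mL total → factor 2.07/0.72 = 2.875
Step 4: 14-fold → factor 14
Step 5: 275 μL + 13.1 mL = 13375 μL total → factor 13375/275 = 48.636
Overall dilution factor = 9.6364 × 4.6471 × 2.875 × 14 × 48.636 = 87663
Final = 3.00 × 10^6 CFU/mL / 87663 = 34.2 CFU/mL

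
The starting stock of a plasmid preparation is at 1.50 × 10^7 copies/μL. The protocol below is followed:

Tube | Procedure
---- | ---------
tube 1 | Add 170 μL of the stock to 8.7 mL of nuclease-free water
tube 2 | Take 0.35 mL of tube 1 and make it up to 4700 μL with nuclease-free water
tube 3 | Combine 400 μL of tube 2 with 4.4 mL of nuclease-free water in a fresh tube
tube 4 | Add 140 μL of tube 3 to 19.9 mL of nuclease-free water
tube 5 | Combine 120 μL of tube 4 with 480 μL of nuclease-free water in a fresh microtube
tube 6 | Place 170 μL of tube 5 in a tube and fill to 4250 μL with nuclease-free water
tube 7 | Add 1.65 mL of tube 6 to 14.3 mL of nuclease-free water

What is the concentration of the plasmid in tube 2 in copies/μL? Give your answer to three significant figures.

2.14 × 10^4 copies/μL

Step 1: 170 μL + 8.7 mL = 8870 μL total → factor 8870/170 = 52.176
Step 2: 0.35 mL brought to 4700 μL → factor 4.7/0.35 = 13.429
Dilution factor through tube 2 = 52.176 × 13.429 = 700.66
[tube 2] = 1.50 × 10^7 copies/μL / 700.66 = 2.14 × 10^4 copies/μL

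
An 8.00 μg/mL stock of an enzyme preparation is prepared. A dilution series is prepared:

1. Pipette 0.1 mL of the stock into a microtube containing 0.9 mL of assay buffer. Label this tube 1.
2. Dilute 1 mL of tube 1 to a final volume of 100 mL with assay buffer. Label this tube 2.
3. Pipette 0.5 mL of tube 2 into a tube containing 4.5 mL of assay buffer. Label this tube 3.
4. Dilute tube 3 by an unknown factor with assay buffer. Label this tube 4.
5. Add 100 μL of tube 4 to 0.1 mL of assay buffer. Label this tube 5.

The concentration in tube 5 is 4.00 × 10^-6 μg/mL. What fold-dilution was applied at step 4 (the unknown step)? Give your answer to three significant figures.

Step 1: 0.1 mL + 0.9 mL = 1 mL total → factor 1/0.1 = 10
Step 2: 1 mL brought to 100 mL → factor 100/1 = 100
Step 3: 0.5 mL + 4.5 mL = 5 mL total → factor 5/0.5 = 10
Step 4: unknown factor x
Step 5: 100 μL + 0.1 mL = 200 μL total → factor 200/100 = 2
Product of known-step factors = 20000
Overall factor = 8.00 μg/mL / (4.00 × 10^-6 μg/mL) = 2 × 10^6
x = 2 × 10^6 / 20000 = 100

100-fold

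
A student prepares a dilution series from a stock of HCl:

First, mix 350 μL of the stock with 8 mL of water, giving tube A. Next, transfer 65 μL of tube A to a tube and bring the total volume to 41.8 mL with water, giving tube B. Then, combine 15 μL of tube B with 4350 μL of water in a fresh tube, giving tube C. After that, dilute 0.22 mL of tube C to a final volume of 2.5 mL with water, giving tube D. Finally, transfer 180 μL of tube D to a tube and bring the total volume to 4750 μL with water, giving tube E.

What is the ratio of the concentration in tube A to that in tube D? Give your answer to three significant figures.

Step 1: 350 μL + 8 mL = 8350 μL total → factor 8350/350 = 23.857
Step 2: 65 μL brought to 41.8 mL → factor 41800/65 = 643.08
Step 3: 15 μL + 4350 μL = 4365 μL total → factor 4365/15 = 291
Step 4: 0.22 mL brought to 2.5 mL → factor 2.5/0.22 = 11.364
Dilution factor to tube A = 23.857; to tube D = 5.0733 × 10^7
[tube A]/[tube D] = (factor to tube D)/(factor to tube A) = 5.0733 × 10^7/23.857 = 2.13 × 10^6

2.13 × 10^6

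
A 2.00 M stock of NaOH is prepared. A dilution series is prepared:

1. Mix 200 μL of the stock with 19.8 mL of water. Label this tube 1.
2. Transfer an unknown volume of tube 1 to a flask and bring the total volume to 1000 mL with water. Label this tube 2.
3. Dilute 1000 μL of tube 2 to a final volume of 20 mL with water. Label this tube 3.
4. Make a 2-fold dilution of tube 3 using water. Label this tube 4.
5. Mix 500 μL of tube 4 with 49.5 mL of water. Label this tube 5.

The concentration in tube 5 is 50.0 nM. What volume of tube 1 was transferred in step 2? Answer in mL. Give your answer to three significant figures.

Step 1: 200 μL + 19.8 mL = 20000 μL total → factor 20000/200 = 100
Step 2: v brought to 1000 mL → factor = 1000 mL/v
Step 3: 1000 μL brought to 20 mL → factor 20000/1000 = 20
Step 4: 2-fold → factor 2
Step 5: 500 μL + 49.5 mL = 50000 μL total → factor 50000/500 = 100
Product of known-step factors = 4 × 10^5
Overall factor = 2.00 M / (50.0 nM) = 4 × 10^7
Step-2 factor = 4 × 10^7 / 4 × 10^5 = 100
v = 1000 mL / 100 = 10.0 mL

10.0 mL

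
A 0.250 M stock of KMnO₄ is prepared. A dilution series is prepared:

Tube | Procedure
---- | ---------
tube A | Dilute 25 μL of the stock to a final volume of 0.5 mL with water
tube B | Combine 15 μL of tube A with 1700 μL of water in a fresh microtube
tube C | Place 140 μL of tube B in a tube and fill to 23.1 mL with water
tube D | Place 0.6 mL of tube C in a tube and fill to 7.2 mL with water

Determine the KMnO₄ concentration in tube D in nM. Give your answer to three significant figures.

Step 1: 25 μL brought to 0.5 mL → factor 500/25 = 20
Step 2: 15 μL + 1700 μL = 1715 μL total → factor 1715/15 = 114.33
Step 3: 140 μL brought to 23.1 mL → factor 23100/140 = 165
Step 4: 0.6 mL brought to 7.2 mL → factor 7.2/0.6 = 12
Overall dilution factor = 20 × 114.33 × 165 × 12 = 4.5276 × 10^6
Final = 0.250 M / 4.5276 × 10^6 = 5.522 × 10^-8 M = 55.2 nM

55.2 nM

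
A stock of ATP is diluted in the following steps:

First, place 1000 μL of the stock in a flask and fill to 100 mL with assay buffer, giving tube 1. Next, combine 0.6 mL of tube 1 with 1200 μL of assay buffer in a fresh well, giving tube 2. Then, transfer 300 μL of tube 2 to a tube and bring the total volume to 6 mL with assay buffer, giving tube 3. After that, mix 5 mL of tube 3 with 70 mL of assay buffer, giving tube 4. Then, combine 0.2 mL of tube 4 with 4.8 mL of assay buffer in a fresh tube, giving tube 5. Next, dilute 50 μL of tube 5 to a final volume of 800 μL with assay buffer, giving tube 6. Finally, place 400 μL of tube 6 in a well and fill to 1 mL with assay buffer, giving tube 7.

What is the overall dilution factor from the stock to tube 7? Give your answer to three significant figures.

Step 1: 1000 μL brought to 100 mL → factor 1 × 10^5/1000 = 100
Step 2: 0.6 mL + 1200 μL = 1.8 mL total → factor 1.8/0.6 = 3
Step 3: 300 μL brought to 6 mL → factor 6000/300 = 20
Step 4: 5 mL + 70 mL = 75 mL total → factor 75/5 = 15
Step 5: 0.2 mL + 4.8 mL = 5 mL total → factor 5/0.2 = 25
Step 6: 50 μL brought to 800 μL → factor 800/50 = 16
Step 7: 400 μL brought to 1 mL → factor 1000/400 = 2.5
Overall dilution factor = 100 × 3 × 20 × 15 × 25 × 16 × 2.5 = 9 × 10^7

9.00 × 10^7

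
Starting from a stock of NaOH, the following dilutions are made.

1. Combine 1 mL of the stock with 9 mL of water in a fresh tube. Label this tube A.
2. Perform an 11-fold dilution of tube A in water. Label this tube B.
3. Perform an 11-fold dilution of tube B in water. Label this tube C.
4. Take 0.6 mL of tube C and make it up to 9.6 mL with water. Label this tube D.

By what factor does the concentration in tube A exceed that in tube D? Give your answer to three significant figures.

Step 1: 1 mL + 9 mL = 10 mL total → factor 10/1 = 10
Step 2: 11-fold → factor 11
Step 3: 11-fold → factor 11
Step 4: 0.6 mL brought to 9.6 mL → factor 9.6/0.6 = 16
Dilution factor to tube A = 10; to tube D = 19360
[tube A]/[tube D] = (factor to tube D)/(factor to tube A) = 19360/10 = 1.94 × 10^3

1.94 × 10^3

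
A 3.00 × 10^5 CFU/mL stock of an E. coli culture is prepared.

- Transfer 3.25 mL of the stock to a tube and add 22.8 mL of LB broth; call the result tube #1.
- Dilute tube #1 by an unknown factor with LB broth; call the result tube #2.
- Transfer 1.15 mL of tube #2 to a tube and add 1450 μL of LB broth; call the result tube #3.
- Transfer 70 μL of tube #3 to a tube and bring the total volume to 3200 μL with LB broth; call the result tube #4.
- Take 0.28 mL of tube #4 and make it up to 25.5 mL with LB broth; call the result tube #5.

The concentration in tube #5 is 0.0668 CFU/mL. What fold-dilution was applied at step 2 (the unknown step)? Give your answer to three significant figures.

59.5-fold

Step 1: 3.25 mL + 22.8 mL = 26.05 mL total → factor 26.05/3.25 = 8.0154
Step 2: unknown factor x
Step 3: 1.15 mL + 1450 μL = 2.6 mL total → factor 2.6/1.15 = 2.2609
Step 4: 70 μL brought to 3200 μL → factor 3200/70 = 45.714
Step 5: 0.28 mL brought to 25.5 mL → factor 25.5/0.28 = 91.071
Product of known-step factors = 75446
Overall factor = 3.00 × 10^5 CFU/mL / (0.0668 CFU/mL) = 4.491 × 10^6
x = 4.491 × 10^6 / 75446 = 59.5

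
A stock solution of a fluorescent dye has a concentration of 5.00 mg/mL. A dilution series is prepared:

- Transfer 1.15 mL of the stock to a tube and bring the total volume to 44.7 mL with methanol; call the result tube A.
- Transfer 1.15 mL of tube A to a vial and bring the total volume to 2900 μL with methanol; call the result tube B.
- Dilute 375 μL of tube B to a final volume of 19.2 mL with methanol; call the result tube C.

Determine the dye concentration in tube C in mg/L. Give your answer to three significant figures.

0.996 mg/L

Step 1: 1.15 mL brought to 44.7 mL → factor 44.7/1.15 = 38.87
Step 2: 1.15 mL brought to 2900 μL → factor 2.9/1.15 = 2.5217
Step 3: 375 μL brought to 19.2 mL → factor 19200/375 = 51.2
Overall dilution factor = 38.87 × 2.5217 × 51.2 = 5018.6
Final = 5.00 mg/mL / 5018.6 = 0.0009963 mg/mL = 0.996 mg/L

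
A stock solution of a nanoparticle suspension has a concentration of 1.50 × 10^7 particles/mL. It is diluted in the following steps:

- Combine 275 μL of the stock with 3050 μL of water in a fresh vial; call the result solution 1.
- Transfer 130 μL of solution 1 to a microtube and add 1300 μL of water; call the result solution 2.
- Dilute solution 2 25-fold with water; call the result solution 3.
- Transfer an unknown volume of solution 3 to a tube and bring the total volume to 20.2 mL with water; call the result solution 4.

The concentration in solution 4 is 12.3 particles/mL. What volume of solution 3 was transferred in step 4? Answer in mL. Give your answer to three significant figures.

Step 1: 275 μL + 3050 μL = 3325 μL total → factor 3325/275 = 12.091
Step 2: 130 μL + 1300 μL = 1430 μL total → factor 1430/130 = 11
Step 3: 25-fold → factor 25
Step 4: v brought to 20.2 mL → factor = 20.2 mL/v
Product of known-step factors = 3325
Overall factor = 1.50 × 10^7 particles/mL / (12.3 particles/mL) = 1.2195 × 10^6
Step-4 factor = 1.2195 × 10^6 / 3325 = 366.77
v = 20.2 mL / 366.77 = 0.0551 mL

0.0551 mL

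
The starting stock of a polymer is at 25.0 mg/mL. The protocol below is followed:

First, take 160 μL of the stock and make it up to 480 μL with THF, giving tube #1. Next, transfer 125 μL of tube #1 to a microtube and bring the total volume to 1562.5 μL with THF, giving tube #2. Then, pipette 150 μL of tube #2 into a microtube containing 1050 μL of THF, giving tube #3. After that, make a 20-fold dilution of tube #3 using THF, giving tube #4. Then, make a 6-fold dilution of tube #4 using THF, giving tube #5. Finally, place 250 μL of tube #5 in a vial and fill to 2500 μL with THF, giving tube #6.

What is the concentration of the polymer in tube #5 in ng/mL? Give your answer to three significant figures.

Step 1: 160 μL brought to 480 μL → factor 480/160 = 3
Step 2: 125 μL brought to 1562.5 μL → factor 1562.5/125 = 12.5
Step 3: 150 μL + 1050 μL = 1200 μL total → factor 1200/150 = 8
Step 4: 20-fold → factor 20
Step 5: 6-fold → factor 6
Dilution factor through tube #5 = 3 × 12.5 × 8 × 20 × 6 = 36000
[tube #5] = 25.0 mg/mL / 36000 = 0.0006944 mg/mL = 694 ng/mL

694 ng/mL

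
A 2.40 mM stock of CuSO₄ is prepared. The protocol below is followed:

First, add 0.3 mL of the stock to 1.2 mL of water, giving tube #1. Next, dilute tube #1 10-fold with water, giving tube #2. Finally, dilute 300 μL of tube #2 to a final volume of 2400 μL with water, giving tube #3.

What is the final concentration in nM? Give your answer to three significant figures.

Step 1: 0.3 mL + 1.2 mL = 1.5 mL total → factor 1.5/0.3 = 5
Step 2: 10-fold → factor 10
Step 3: 300 μL brought to 2400 μL → factor 2400/300 = 8
Overall dilution factor = 5 × 10 × 8 = 400
Final = 2.40 mM / 400 = 0.006000 mM = 6.00 × 10^3 nM

6.00 × 10^3 nM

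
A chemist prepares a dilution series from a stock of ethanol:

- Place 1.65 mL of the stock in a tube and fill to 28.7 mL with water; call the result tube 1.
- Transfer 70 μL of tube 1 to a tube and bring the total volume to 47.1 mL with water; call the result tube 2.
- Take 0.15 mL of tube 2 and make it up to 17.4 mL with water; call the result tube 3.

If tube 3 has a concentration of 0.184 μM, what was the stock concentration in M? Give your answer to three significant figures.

0.250 M

Step 1: 1.65 mL brought to 28.7 mL → factor 28.7/1.65 = 17.394
Step 2: 70 μL brought to 47.1 mL → factor 47100/70 = 672.86
Step 3: 0.15 mL brought to 17.4 mL → factor 17.4/0.15 = 116
Overall dilution factor = 17.394 × 672.86 × 116 = 1.3576 × 10^6
Stock = 0.184 μM × 1.3576 × 10^6 = 2.498 × 10^5 μM = 0.250 M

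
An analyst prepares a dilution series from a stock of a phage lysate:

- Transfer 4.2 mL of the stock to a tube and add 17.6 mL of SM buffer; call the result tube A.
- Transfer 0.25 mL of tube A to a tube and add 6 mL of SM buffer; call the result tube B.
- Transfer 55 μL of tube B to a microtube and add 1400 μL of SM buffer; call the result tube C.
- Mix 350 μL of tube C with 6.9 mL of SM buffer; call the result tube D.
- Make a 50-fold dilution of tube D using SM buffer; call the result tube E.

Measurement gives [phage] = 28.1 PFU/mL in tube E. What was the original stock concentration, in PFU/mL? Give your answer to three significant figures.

9.99 × 10^7 PFU/mL

Step 1: 4.2 mL + 17.6 mL = 21.8 mL total → factor 21.8/4.2 = 5.1905
Step 2: 0.25 mL + 6 mL = 6.25 mL total → factor 6.25/0.25 = 25
Step 3: 55 μL + 1400 μL = 1455 μL total → factor 1455/55 = 26.455
Step 4: 350 μL + 6.9 mL = 7250 μL total → factor 7250/350 = 20.714
Step 5: 50-fold → factor 50
Overall dilution factor = 5.1905 × 25 × 26.455 × 20.714 × 50 = 3.5554 × 10^6
Stock = 28.1 PFU/mL × 3.5554 × 10^6 = 9.99 × 10^7 PFU/mL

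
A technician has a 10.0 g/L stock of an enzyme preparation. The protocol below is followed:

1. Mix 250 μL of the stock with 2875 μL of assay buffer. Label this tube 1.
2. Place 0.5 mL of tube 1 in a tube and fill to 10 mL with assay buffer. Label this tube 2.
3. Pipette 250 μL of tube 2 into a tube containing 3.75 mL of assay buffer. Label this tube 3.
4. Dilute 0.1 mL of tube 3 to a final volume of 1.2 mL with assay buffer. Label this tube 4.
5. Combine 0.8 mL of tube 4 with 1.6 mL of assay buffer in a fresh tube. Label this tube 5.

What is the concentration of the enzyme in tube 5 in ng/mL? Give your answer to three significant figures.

69.4 ng/mL

Step 1: 250 μL + 2875 μL = 3125 μL total → factor 3125/250 = 12.5
Step 2: 0.5 mL brought to 10 mL → factor 10/0.5 = 20
Step 3: 250 μL + 3.75 mL = 4000 μL total → factor 4000/250 = 16
Step 4: 0.1 mL brought to 1.2 mL → factor 1.2/0.1 = 12
Step 5: 0.8 mL + 1.6 mL = 2.4 mL total → factor 2.4/0.8 = 3
Overall dilution factor = 12.5 × 20 × 16 × 12 × 3 = 1.44 × 10^5
Final = 10.0 g/L / 1.44 × 10^5 = 6.944 × 10^-5 g/L = 69.4 ng/mL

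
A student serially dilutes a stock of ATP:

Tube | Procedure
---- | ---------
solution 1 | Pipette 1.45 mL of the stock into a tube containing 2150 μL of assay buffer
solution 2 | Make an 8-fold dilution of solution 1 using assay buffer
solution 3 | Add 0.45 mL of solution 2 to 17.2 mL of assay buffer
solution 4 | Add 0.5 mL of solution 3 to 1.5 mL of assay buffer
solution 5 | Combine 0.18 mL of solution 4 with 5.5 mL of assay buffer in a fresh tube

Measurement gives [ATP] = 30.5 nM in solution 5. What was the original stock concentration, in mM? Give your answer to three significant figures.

Step 1: 1.45 mL + 2150 μL = 3.6 mL total → factor 3.6/1.45 = 2.4828
Step 2: 8-fold → factor 8
Step 3: 0.45 mL + 17.2 mL = 17.65 mL total → factor 17.65/0.45 = 39.222
Step 4: 0.5 mL + 1.5 mL = 2 mL total → factor 2/0.5 = 4
Step 5: 0.18 mL + 5.5 mL = 5.68 mL total → factor 5.68/0.18 = 31.556
Overall dilution factor = 2.4828 × 8 × 39.222 × 4 × 31.556 = 98331
Stock = 30.5 nM × 98331 = 2.999 × 10^6 nM = 3.00 mM

3.00 mM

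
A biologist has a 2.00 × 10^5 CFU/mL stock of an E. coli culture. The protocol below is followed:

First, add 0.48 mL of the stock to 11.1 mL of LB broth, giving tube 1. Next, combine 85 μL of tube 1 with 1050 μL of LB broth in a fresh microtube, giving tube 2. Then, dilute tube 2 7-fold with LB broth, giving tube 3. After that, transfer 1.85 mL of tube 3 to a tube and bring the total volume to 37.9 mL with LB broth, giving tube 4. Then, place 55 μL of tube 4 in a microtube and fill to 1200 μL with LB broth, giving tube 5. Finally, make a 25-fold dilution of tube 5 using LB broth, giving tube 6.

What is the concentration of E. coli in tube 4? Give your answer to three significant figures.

4.33 CFU/mL

Step 1: 0.48 mL + 11.1 mL = 11.58 mL total → factor 11.58/0.48 = 24.125
Step 2: 85 μL + 1050 μL = 1135 μL total → factor 1135/85 = 13.353
Step 3: 7-fold → factor 7
Step 4: 1.85 mL brought to 37.9 mL → factor 37.9/1.85 = 20.486
Dilution factor through tube 4 = 24.125 × 13.353 × 7 × 20.486 = 46197
[tube 4] = 2.00 × 10^5 CFU/mL / 46197 = 4.33 CFU/mL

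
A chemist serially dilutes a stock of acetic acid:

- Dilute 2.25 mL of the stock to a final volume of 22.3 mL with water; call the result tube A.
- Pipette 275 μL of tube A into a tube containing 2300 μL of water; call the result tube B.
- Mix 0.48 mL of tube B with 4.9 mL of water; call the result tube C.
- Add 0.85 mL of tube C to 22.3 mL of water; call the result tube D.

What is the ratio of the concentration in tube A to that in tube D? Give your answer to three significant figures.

2.86 × 10^3

Step 1: 2.25 mL brought to 22.3 mL → factor 22.3/2.25 = 9.9111
Step 2: 275 μL + 2300 μL = 2575 μL total → factor 2575/275 = 9.3636
Step 3: 0.48 mL + 4.9 mL = 5.38 mL total → factor 5.38/0.48 = 11.208
Step 4: 0.85 mL + 22.3 mL = 23.15 mL total → factor 23.15/0.85 = 27.235
Dilution factor to tube A = 9.9111; to tube D = 28330
[tube A]/[tube D] = (factor to tube D)/(factor to tube A) = 28330/9.9111 = 2.86 × 10^3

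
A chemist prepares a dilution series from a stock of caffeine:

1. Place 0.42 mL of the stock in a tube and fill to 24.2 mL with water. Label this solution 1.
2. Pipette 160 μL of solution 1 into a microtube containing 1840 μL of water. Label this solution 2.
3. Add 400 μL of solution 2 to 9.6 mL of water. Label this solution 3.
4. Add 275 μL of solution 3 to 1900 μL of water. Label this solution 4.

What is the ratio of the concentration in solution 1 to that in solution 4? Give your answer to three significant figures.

Step 1: 0.42 mL brought to 24.2 mL → factor 24.2/0.42 = 57.619
Step 2: 160 μL + 1840 μL = 2000 μL total → factor 2000/160 = 12.5
Step 3: 400 μL + 9.6 mL = 10000 μL total → factor 10000/400 = 25
Step 4: 275 μL + 1900 μL = 2175 μL total → factor 2175/275 = 7.9091
Dilution factor to solution 1 = 57.619; to solution 4 = 1.4241 × 10^5
[solution 1]/[solution 4] = (factor to solution 4)/(factor to solution 1) = 1.4241 × 10^5/57.619 = 2.47 × 10^3

2.47 × 10^3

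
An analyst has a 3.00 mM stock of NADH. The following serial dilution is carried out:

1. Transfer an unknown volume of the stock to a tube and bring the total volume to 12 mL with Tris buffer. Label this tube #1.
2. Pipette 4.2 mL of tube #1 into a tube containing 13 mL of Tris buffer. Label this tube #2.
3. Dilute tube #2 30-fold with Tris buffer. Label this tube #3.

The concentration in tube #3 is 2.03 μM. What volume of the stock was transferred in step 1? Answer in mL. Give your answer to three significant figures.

Step 1: v brought to 12 mL → factor = 12 mL/v
Step 2: 4.2 mL + 13 mL = 17.2 mL total → factor 17.2/4.2 = 4.0952
Step 3: 30-fold → factor 30
Product of known-step factors = 122.86
Overall factor = 3.00 mM / (2.03 μM) = 1477.8
Step-1 factor = 1477.8 / 122.86 = 12.029
v = 12 mL / 12.029 = 0.998 mL

0.998 mL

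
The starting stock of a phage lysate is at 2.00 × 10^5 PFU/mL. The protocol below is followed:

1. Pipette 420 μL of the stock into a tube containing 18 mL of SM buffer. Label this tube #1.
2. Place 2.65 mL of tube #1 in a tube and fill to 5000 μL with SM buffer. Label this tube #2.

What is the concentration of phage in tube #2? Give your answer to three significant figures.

2.42 × 10^3 PFU/mL

Step 1: 420 μL + 18 mL = 18420 μL total → factor 18420/420 = 43.857
Step 2: 2.65 mL brought to 5000 μL → factor 5/2.65 = 1.8868
Overall dilution factor = 43.857 × 1.8868 = 82.749
Final = 2.00 × 10^5 PFU/mL / 82.749 = 2.42 × 10^3 PFU/mL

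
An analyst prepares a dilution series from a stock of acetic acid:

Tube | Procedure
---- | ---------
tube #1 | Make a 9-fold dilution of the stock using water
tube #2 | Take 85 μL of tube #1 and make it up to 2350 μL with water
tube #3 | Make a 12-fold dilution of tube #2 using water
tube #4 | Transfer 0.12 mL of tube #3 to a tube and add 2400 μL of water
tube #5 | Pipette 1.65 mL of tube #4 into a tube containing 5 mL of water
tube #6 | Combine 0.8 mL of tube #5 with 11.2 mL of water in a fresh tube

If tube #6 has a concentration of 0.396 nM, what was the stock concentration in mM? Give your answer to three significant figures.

1.50 mM

Step 1: 9-fold → factor 9
Step 2: 85 μL brought to 2350 μL → factor 2350/85 = 27.647
Step 3: 12-fold → factor 12
Step 4: 0.12 mL + 2400 μL = 2.52 mL total → factor 2.52/0.12 = 21
Step 5: 1.65 mL + 5 mL = 6.65 mL total → factor 6.65/1.65 = 4.0303
Step 6: 0.8 mL + 11.2 mL = 12 mL total → factor 12/0.8 = 15
Overall dilution factor = 9 × 27.647 × 12 × 21 × 4.0303 × 15 = 3.7907 × 10^6
Stock = 0.396 nM × 3.7907 × 10^6 = 1.501 × 10^6 nM = 1.50 mM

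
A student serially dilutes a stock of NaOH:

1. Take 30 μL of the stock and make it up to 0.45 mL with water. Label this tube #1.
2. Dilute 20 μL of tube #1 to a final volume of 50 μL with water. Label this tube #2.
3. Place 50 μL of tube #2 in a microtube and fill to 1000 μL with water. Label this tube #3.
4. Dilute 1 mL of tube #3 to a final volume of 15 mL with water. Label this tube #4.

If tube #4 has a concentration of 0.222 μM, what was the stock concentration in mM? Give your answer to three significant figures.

Step 1: 30 μL brought to 0.45 mL → factor 450/30 = 15
Step 2: 20 μL brought to 50 μL → factor 50/20 = 2.5
Step 3: 50 μL brought to 1000 μL → factor 1000/50 = 20
Step 4: 1 mL brought to 15 mL → factor 15/1 = 15
Overall dilution factor = 15 × 2.5 × 20 × 15 = 11250
Stock = 0.222 μM × 11250 = 2498 μM = 2.50 mM

2.50 mM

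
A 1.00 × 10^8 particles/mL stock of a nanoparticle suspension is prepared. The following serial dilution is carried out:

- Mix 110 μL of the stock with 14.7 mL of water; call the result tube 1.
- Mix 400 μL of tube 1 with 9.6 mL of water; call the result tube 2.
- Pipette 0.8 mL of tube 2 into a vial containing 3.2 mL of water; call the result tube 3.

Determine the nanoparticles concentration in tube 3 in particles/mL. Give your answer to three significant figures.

5.94 × 10^3 particles/mL

Step 1: 110 μL + 14.7 mL = 14810 μL total → factor 14810/110 = 134.64
Step 2: 400 μL + 9.6 mL = 10000 μL total → factor 10000/400 = 25
Step 3: 0.8 mL + 3.2 mL = 4 mL total → factor 4/0.8 = 5
Overall dilution factor = 134.64 × 25 × 5 = 16830
Final = 1.00 × 10^8 particles/mL / 16830 = 5.94 × 10^3 particles/mL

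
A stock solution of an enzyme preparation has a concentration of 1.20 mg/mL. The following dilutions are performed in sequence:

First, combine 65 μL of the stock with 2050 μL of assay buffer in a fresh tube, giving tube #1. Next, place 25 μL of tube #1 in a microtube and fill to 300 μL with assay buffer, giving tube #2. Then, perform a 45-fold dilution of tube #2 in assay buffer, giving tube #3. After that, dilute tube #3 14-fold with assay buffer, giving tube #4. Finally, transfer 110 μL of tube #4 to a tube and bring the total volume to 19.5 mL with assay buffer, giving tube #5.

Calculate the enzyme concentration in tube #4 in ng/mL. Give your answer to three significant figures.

Step 1: 65 μL + 2050 μL = 2115 μL total → factor 2115/65 = 32.538
Step 2: 25 μL brought to 300 μL → factor 300/25 = 12
Step 3: 45-fold → factor 45
Step 4: 14-fold → factor 14
Dilution factor through tube #4 = 32.538 × 12 × 45 × 14 = 2.4599 × 10^5
[tube #4] = 1.20 mg/mL / 2.4599 × 10^5 = 4.878 × 10^-6 mg/mL = 4.88 ng/mL

4.88 ng/mL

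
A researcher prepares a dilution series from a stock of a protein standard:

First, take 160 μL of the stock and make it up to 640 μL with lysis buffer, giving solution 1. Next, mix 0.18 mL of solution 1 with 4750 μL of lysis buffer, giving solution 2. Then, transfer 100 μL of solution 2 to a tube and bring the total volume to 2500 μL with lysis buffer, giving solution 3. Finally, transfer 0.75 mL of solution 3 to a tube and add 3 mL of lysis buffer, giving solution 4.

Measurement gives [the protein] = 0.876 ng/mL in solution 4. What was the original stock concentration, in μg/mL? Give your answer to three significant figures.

12.0 μg/mL

Step 1: 160 μL brought to 640 μL → factor 640/160 = 4
Step 2: 0.18 mL + 4750 μL = 4.93 mL total → factor 4.93/0.18 = 27.389
Step 3: 100 μL brought to 2500 μL → factor 2500/100 = 25
Step 4: 0.75 mL + 3 mL = 3.75 mL total → factor 3.75/0.75 = 5
Overall dilution factor = 4 × 27.389 × 25 × 5 = 13694
Stock = 0.876 ng/mL × 13694 = 1.200 × 10^4 ng/mL = 12.0 μg/mL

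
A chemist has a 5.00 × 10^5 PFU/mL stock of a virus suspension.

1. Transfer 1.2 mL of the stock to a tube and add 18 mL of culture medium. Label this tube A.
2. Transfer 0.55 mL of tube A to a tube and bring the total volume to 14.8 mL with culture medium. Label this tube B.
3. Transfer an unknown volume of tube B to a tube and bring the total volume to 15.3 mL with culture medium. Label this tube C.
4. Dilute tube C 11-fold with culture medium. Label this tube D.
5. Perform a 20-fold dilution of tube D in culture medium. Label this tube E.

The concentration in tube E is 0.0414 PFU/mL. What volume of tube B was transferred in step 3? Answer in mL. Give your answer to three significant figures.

Step 1: 1.2 mL + 18 mL = 19.2 mL total → factor 19.2/1.2 = 16
Step 2: 0.55 mL brought to 14.8 mL → factor 14.8/0.55 = 26.909
Step 3: v brought to 15.3 mL → factor = 15.3 mL/v
Step 4: 11-fold → factor 11
Step 5: 20-fold → factor 20
Product of known-step factors = 94720
Overall factor = 5.00 × 10^5 PFU/mL / (0.0414 PFU/mL) = 1.2077 × 10^7
Step-3 factor = 1.2077 × 10^7 / 94720 = 127.51
v = 15.3 mL / 127.51 = 0.120 mL

0.120 mL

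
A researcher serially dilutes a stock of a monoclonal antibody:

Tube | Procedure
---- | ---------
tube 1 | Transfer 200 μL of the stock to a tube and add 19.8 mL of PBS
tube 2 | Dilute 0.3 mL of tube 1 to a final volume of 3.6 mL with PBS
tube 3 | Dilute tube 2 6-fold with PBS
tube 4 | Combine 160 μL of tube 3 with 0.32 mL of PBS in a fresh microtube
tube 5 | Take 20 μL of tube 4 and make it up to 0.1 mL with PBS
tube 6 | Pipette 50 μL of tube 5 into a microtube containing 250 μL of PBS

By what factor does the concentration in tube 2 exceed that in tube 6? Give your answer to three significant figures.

540

Step 1: 200 μL + 19.8 mL = 20000 μL total → factor 20000/200 = 100
Step 2: 0.3 mL brought to 3.6 mL → factor 3.6/0.3 = 12
Step 3: 6-fold → factor 6
Step 4: 160 μL + 0.32 mL = 480 μL total → factor 480/160 = 3
Step 5: 20 μL brought to 0.1 mL → factor 100/20 = 5
Step 6: 50 μL + 250 μL = 300 μL total → factor 300/50 = 6
Dilution factor to tube 2 = 1200; to tube 6 = 6.48 × 10^5
[tube 2]/[tube 6] = (factor to tube 6)/(factor to tube 2) = 6.48 × 10^5/1200 = 540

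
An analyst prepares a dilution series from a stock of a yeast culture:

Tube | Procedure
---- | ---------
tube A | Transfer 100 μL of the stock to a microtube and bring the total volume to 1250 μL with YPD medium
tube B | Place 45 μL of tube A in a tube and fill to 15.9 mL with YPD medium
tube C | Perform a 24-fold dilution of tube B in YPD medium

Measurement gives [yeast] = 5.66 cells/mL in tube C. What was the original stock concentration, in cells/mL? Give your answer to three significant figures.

6.00 × 10^5 cells/mL

Step 1: 100 μL brought to 1250 μL → factor 1250/100 = 12.5
Step 2: 45 μL brought to 15.9 mL → factor 15900/45 = 353.33
Step 3: 24-fold → factor 24
Overall dilution factor = 12.5 × 353.33 × 24 = 1.06 × 10^5
Stock = 5.66 cells/mL × 1.06 × 10^5 = 6.00 × 10^5 cells/mL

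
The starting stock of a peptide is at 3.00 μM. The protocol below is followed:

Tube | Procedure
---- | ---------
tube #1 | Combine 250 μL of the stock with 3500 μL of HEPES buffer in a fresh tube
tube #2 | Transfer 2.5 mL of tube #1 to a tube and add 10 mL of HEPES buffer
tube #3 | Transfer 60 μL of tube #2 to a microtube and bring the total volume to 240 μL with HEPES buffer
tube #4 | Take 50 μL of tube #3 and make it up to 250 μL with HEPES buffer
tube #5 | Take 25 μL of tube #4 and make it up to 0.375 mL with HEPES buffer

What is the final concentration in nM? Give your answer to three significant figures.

0.133 nM

Step 1: 250 μL + 3500 μL = 3750 μL total → factor 3750/250 = 15
Step 2: 2.5 mL + 10 mL = 12.5 mL total → factor 12.5/2.5 = 5
Step 3: 60 μL brought to 240 μL → factor 240/60 = 4
Step 4: 50 μL brought to 250 μL → factor 250/50 = 5
Step 5: 25 μL brought to 0.375 mL → factor 375/25 = 15
Overall dilution factor = 15 × 5 × 4 × 5 × 15 = 22500
Final = 3.00 μM / 22500 = 0.0001333 μM = 0.133 nM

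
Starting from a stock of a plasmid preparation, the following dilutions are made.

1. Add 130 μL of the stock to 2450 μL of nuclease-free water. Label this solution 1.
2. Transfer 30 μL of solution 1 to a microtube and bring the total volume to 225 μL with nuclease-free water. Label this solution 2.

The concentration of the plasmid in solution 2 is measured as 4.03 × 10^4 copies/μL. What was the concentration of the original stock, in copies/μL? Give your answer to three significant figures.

Step 1: 130 μL + 2450 μL = 2580 μL total → factor 2580/130 = 19.846
Step 2: 30 μL brought to 225 μL → factor 225/30 = 7.5
Overall dilution factor = 19.846 × 7.5 = 148.85
Stock = 4.03 × 10^4 copies/μL × 148.85 = 6.00 × 10^6 copies/μL

6.00 × 10^6 copies/μL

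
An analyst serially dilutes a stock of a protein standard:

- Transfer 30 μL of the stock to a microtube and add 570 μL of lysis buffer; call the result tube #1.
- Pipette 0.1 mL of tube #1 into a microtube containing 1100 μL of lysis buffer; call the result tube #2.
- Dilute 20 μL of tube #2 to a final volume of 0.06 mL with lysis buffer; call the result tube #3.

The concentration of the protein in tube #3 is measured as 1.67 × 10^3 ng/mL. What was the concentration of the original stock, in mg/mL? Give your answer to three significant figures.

Step 1: 30 μL + 570 μL = 600 μL total → factor 600/30 = 20
Step 2: 0.1 mL + 1100 μL = 1.2 mL total → factor 1.2/0.1 = 12
Step 3: 20 μL brought to 0.06 mL → factor 60/20 = 3
Overall dilution factor = 20 × 12 × 3 = 720
Stock = 1.67 × 10^3 ng/mL × 720 = 1.202 × 10^6 ng/mL = 1.20 mg/mL

1.20 mg/mL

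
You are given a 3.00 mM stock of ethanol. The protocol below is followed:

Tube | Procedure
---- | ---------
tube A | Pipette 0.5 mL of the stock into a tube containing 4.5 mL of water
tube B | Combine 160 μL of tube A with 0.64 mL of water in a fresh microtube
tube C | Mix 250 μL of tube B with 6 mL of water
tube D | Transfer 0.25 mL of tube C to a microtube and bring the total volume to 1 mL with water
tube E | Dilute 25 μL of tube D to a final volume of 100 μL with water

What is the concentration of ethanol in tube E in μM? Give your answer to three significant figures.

0.150 μM

Step 1: 0.5 mL + 4.5 mL = 5 mL total → factor 5/0.5 = 10
Step 2: 160 μL + 0.64 mL = 800 μL total → factor 800/160 = 5
Step 3: 250 μL + 6 mL = 6250 μL total → factor 6250/250 = 25
Step 4: 0.25 mL brought to 1 mL → factor 1/0.25 = 4
Step 5: 25 μL brought to 100 μL → factor 100/25 = 4
Overall dilution factor = 10 × 5 × 25 × 4 × 4 = 20000
Final = 3.00 mM / 20000 = 0.0001500 mM = 0.150 μM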